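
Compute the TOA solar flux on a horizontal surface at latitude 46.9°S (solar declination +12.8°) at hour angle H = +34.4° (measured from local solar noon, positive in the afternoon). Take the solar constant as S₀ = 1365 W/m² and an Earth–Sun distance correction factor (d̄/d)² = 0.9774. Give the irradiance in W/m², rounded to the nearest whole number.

cos θ_z = sin φ sin δ + cos φ cos δ cos H = (-0.7302)(0.2215) + (0.6833)(0.9751)(0.8251) = 0.3880.
Top-of-atmosphere irradiance = S₀ (d̄/d)² cos θ_z = 1365 × 0.9774 × 0.3880 = 517.65 W/m².

518 W/m²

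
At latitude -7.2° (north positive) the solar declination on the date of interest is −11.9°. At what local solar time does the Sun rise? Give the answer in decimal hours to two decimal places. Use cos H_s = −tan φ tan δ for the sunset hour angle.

5.90 h

The sunset hour angle satisfies cos H_s = −tan φ tan δ = -0.0266, giving H_s = 91.52°.
Sunrise is at 12 − H_s/15 = 12 − 6.101 = 5.899 h local solar time.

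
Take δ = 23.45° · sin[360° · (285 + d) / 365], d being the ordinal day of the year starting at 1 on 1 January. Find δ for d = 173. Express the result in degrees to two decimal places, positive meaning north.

+23.44°

360 × (285 + 173) / 365 = 451.726°; sin(451.726°) = 0.9995.
δ = 23.45 × 0.9995 = 23.438° ≈ +23.44°.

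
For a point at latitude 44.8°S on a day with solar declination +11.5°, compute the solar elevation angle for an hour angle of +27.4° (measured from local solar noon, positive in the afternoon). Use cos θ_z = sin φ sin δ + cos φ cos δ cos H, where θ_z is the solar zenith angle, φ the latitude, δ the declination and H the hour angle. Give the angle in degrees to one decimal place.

28.5°

cos θ_z = sin φ sin δ + cos φ cos δ cos H = (-0.7046)(0.1994) + (0.7096)(0.9799)(0.8878) = 0.4768.
θ_z = arccos(0.4768) = 61.52°, so the elevation is 90° − 61.52° = 28.48°.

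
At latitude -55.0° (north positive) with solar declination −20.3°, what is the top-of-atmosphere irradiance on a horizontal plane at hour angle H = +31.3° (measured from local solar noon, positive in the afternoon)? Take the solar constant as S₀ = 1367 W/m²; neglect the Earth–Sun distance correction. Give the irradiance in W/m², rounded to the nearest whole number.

1017 W/m²

cos θ_z = sin φ sin δ + cos φ cos δ cos H = (-0.8192)(-0.3469) + (0.5736)(0.9379)(0.8545) = 0.7439.
Top-of-atmosphere irradiance = S₀ cos θ_z = 1367 × 0.7439 = 1016.91 W/m².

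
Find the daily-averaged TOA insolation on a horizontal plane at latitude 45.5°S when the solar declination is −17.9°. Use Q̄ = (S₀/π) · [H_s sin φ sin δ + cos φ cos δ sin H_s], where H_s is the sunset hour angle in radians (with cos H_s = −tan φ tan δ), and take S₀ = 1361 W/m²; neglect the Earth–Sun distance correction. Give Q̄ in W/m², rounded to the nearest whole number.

454 W/m²

−tan φ tan δ = −(-1.0176)(-0.3230) = -0.3287; H_s = arccos(-0.3287) = 109.19°. In radians, H_s = 1.9057.
H_s sin φ sin δ = 1.9057 × -0.7133 × -0.3074 = 0.4179.
cos φ cos δ sin H_s = 0.7009 × 0.9516 × 0.9444 = 0.6299.
Q̄ = (1361/π) × (0.4179 + 0.6299) = 433.22 × 1.0478 = 453.93 W/m².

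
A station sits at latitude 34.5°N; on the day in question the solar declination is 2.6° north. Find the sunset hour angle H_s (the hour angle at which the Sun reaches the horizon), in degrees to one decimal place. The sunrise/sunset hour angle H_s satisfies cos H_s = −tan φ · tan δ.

91.8°

−tan φ tan δ = −(0.6873)(0.0454) = -0.0312; H_s = arccos(-0.0312) = 91.79°.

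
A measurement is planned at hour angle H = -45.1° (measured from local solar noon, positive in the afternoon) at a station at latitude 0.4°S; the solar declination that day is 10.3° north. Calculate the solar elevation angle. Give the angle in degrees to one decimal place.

With φ = -0.4°, δ = 10.3°, H = -45.10°: sin φ sin δ = -0.0012, cos φ cos δ cos H = 0.6945, so cos θ_z = 0.6933.
θ_z = arccos(0.6933) = 46.11°, so the elevation is 90° − 46.11° = 43.89°.

43.9°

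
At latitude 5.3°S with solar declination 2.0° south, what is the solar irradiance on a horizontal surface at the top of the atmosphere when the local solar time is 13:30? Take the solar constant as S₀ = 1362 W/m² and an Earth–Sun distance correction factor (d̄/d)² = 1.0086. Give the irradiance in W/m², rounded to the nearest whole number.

1267 W/m²

Hour angle H = 15° × (13.5 − 12) = 22.50°.
cos θ_z = sin(-5.3°) sin(-2.0°) + cos(-5.3°) cos(-2.0°) cos(22.50°) = 0.0032 + 0.9194 = 0.9226.
Top-of-atmosphere irradiance = S₀ (d̄/d)² cos θ_z = 1362 × 1.0086 × 0.9226 = 1267.39 W/m².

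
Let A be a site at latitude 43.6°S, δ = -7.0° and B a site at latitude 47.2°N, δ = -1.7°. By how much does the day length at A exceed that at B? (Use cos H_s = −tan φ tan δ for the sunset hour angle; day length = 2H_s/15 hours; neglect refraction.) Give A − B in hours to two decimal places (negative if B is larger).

A: H_s = arccos(−tan -43.6° · tan -7.0°) = 96.71°, so 2H_s/15 = 12.8947 h.
B: H_s = arccos(−tan 47.2° · tan -1.7°) = 88.16°, so 2H_s/15 = 11.7547 h.
A − B = 12.8947 − 11.7547 = 1.1400 h.

+1.14 h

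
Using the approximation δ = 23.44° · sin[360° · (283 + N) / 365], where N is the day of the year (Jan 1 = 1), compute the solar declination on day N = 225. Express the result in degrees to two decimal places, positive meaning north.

+14.74°

360 × (283 + 225) / 365 = 501.041°; sin(501.041°) = 0.6288.
δ = 23.44 × 0.6288 = 14.739° ≈ +14.74°.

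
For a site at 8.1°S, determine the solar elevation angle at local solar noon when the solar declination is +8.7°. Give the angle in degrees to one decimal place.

73.2°

At local solar noon the hour angle is zero, so the elevation is 90° − |φ − δ| = 90° − |-8.1° − (8.7°)| = 90° − 16.8° = 73.2°.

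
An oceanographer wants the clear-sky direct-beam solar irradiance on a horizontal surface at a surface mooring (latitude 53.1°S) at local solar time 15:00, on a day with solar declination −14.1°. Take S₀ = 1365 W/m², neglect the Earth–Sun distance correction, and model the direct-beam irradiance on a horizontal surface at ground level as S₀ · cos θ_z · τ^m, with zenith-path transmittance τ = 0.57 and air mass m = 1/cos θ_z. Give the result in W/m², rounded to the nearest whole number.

Hour angle H = 15° × (15 − 12) = 45.00°.
With φ = -53.1°, δ = -14.1°, H = 45.00°: sin φ sin δ = 0.1948, cos φ cos δ cos H = 0.4118, so cos θ_z = 0.6066.
Air mass m = 1/cos θ_z = 1/0.6066 = 1.649; τ^m = 0.57^1.649 = 0.3958.
Surface direct beam = 1365 × 0.6066 × 0.3958 = 327.73 W/m².

328 W/m²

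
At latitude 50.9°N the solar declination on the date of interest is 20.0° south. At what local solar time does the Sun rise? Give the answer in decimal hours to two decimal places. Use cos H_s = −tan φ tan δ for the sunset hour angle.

The sunset hour angle satisfies cos H_s = −tan φ tan δ = 0.4479, giving H_s = 63.39°.
Sunrise is at 12 − H_s/15 = 12 − 4.226 = 7.774 h local solar time.

7.77 h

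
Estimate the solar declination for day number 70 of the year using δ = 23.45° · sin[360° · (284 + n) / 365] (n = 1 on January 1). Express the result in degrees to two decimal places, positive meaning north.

-4.41°

360 × (284 + 70) / 365 = 349.151°; sin(349.151°) = -0.1882.
δ = 23.45 × -0.1882 = -4.413° ≈ -4.41°.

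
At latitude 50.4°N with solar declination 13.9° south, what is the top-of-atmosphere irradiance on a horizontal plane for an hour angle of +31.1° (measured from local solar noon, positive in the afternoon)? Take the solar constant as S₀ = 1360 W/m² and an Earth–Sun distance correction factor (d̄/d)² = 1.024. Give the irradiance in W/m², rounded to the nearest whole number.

480 W/m²

cos θ_z = sin φ sin δ + cos φ cos δ cos H = (0.7705)(-0.2402) + (0.6374)(0.9707)(0.8563) = 0.3447.
Top-of-atmosphere irradiance = S₀ (d̄/d)² cos θ_z = 1360 × 1.024 × 0.3447 = 480.04 W/m².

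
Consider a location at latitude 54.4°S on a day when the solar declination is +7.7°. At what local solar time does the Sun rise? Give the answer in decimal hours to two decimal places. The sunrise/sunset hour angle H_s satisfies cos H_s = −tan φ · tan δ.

6.73 h

cos H_s = −tan(-54.4°) · tan(7.7°) = 0.1889, so H_s = arccos(0.1889) = 79.11°.
Sunrise is at 12 − H_s/15 = 12 − 5.274 = 6.726 h local solar time.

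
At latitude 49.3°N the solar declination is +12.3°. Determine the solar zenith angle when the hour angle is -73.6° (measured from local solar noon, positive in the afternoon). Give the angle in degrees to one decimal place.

70.0°

With φ = 49.3°, δ = 12.3°, H = -73.60°: sin φ sin δ = 0.1615, cos φ cos δ cos H = 0.1799, so cos θ_z = 0.3414.
θ_z = arccos(0.3414) = 70.04°.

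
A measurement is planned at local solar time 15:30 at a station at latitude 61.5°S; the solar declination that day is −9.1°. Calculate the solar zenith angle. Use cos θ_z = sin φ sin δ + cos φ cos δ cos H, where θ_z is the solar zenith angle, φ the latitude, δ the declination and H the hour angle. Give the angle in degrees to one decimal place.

64.8°

Hour angle H = 15° × (15.5 − 12) = 52.50°.
cos θ_z = sin φ sin δ + cos φ cos δ cos H = (-0.8788)(-0.1582) + (0.4772)(0.9874)(0.6088) = 0.4259.
θ_z = arccos(0.4259) = 64.79°.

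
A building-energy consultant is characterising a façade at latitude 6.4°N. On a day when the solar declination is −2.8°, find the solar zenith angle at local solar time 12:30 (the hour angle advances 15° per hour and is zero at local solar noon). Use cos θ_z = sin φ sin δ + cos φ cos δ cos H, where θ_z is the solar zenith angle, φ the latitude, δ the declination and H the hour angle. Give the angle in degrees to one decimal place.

Hour angle H = 15° × (12.5 − 12) = 7.50°.
cos θ_z = sin φ sin δ + cos φ cos δ cos H = (0.1115)(-0.0488) + (0.9938)(0.9988)(0.9914) = 0.9786.
θ_z = arccos(0.9786) = 11.87°.

11.9°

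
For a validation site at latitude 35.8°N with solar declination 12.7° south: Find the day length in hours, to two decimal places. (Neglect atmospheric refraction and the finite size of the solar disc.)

10.75 hours

−tan φ tan δ = −(0.7212)(-0.2254) = 0.1626; H_s = arccos(0.1626) = 80.64°.
Day length = 2 H_s / 15° h⁻¹ = 161.28° / 15 = 10.752 h.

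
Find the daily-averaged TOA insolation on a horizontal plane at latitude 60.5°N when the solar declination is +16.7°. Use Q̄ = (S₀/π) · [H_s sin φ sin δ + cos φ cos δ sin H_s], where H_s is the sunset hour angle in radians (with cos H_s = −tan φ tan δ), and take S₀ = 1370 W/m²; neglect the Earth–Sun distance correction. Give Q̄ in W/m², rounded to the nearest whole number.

407 W/m²

The sunset hour angle satisfies cos H_s = −tan φ tan δ = -0.5303, giving H_s = 122.03°. In radians, H_s = 2.1298.
H_s sin φ sin δ = 2.1298 × 0.8704 × 0.2874 = 0.5328.
cos φ cos δ sin H_s = 0.4924 × 0.9578 × 0.8478 = 0.3998.
Q̄ = (1370/π) × (0.5328 + 0.3998) = 436.08 × 0.9326 = 406.69 W/m².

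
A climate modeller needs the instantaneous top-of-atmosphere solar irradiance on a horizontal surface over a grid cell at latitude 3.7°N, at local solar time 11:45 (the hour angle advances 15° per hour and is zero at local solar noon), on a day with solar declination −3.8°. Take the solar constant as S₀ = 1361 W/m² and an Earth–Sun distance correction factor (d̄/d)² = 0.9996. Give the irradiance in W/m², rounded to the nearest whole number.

Hour angle H = 15° × (11.75 − 12) = -3.75°.
cos θ_z = sin(3.7°) sin(-3.8°) + cos(3.7°) cos(-3.8°) cos(-3.75°) = -0.0043 + 0.9936 = 0.9893.
Top-of-atmosphere irradiance = S₀ (d̄/d)² cos θ_z = 1361 × 0.9996 × 0.9893 = 1345.90 W/m².

1346 W/m²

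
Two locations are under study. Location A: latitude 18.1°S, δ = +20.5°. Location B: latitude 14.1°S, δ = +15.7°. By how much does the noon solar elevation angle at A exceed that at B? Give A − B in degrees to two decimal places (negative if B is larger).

-8.80°

A: 90° − |-18.1 − (20.5)| = 51.40°.
B: 90° − |-14.1 − (15.7)| = 60.20°.
A − B = 51.40 − 60.20 = -8.80°.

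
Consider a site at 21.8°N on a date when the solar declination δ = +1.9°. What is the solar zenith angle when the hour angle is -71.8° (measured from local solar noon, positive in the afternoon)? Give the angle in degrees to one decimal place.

With φ = 21.8°, δ = 1.9°, H = -71.80°: sin φ sin δ = 0.0123, cos φ cos δ cos H = 0.2898, so cos θ_z = 0.3021.
θ_z = arccos(0.3021) = 72.42°.

72.4°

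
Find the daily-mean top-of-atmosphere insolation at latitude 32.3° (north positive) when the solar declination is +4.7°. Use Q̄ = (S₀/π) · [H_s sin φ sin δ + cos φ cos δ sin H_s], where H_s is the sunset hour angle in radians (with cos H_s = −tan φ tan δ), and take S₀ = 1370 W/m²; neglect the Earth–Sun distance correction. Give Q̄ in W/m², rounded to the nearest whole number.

The sunset hour angle satisfies cos H_s = −tan φ tan δ = -0.0520, giving H_s = 92.98°. In radians, H_s = 1.6228.
H_s sin φ sin δ = 1.6228 × 0.5344 × 0.0819 = 0.0710.
cos φ cos δ sin H_s = 0.8453 × 0.9966 × 0.9986 = 0.8412.
Q̄ = (1370/π) × (0.0710 + 0.8412) = 436.08 × 0.9122 = 397.79 W/m².

398 W/m²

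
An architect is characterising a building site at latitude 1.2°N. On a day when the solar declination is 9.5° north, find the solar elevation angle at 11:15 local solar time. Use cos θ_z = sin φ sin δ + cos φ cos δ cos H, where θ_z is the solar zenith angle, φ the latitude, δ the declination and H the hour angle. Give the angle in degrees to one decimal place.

Hour angle H = 15° × (11.25 − 12) = -11.25°.
cos θ_z = sin(1.2°) sin(9.5°) + cos(1.2°) cos(9.5°) cos(-11.25°) = 0.0035 + 0.9671 = 0.9706.
θ_z = arccos(0.9706) = 13.93°, so the elevation is 90° − 13.93° = 76.07°.

76.1°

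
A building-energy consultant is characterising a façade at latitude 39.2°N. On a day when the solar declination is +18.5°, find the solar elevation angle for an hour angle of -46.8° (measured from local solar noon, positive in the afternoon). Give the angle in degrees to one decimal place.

cos θ_z = sin φ sin δ + cos φ cos δ cos H = (0.6320)(0.3173) + (0.7749)(0.9483)(0.6845) = 0.7035.
θ_z = arccos(0.7035) = 45.29°, so the elevation is 90° − 45.29° = 44.71°.

44.7°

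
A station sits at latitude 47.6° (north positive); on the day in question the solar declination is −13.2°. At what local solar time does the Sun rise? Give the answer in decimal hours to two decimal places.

6.99 h

The sunset hour angle satisfies cos H_s = −tan φ tan δ = 0.2569, giving H_s = 75.11°.
Sunrise is at 12 − H_s/15 = 12 − 5.007 = 6.993 h local solar time.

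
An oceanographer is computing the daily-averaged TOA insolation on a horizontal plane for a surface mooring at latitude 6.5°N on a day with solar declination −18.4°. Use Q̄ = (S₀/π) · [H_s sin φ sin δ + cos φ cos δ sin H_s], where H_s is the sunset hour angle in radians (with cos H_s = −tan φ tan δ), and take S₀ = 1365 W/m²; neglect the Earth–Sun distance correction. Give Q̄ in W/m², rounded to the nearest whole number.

The sunset hour angle satisfies cos H_s = −tan φ tan δ = 0.0379, giving H_s = 87.83°. In radians, H_s = 1.5329.
H_s sin φ sin δ = 1.5329 × 0.1132 × -0.3156 = -0.0548.
cos φ cos δ sin H_s = 0.9936 × 0.9489 × 0.9993 = 0.9422.
Q̄ = (1365/π) × (-0.0548 + 0.9422) = 434.49 × 0.8874 = 385.57 W/m².

386 W/m²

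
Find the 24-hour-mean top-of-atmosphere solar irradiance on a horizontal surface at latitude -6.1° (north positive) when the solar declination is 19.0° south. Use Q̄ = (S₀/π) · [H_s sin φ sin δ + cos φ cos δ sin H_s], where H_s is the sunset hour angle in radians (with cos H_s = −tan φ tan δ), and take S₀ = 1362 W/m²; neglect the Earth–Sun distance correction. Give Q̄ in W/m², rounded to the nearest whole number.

cos H_s = −tan(-6.1°) · tan(-19.0°) = -0.0368, so H_s = arccos(-0.0368) = 92.11°. In radians, H_s = 1.6076.
H_s sin φ sin δ = 1.6076 × -0.1063 × -0.3256 = 0.0556.
cos φ cos δ sin H_s = 0.9943 × 0.9455 × 0.9993 = 0.9395.
Q̄ = (1362/π) × (0.0556 + 0.9395) = 433.54 × 0.9951 = 431.42 W/m².

431 W/m²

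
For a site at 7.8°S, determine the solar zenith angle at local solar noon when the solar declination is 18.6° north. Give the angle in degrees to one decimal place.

At local solar noon the hour angle is zero, so the zenith angle is |φ − δ| = |-7.8° − (18.6°)| = 26.4°.

26.4°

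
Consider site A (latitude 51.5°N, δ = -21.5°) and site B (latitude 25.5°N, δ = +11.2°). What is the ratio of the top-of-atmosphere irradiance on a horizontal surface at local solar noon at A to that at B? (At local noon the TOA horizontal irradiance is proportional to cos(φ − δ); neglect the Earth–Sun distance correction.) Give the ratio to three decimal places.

A: cos θ_z = cos(51.5° − (-21.5°)) = 0.2924.
B: cos θ_z = cos(25.5° − (11.2°)) = 0.9690.
Ratio A/B = 0.2924 / 0.9690 = 0.3018.

0.302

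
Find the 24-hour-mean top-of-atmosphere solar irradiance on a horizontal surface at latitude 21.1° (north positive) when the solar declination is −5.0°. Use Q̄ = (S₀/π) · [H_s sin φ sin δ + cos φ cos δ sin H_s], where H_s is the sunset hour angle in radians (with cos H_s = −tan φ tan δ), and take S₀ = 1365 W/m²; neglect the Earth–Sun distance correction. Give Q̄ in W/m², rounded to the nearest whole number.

383 W/m²

−tan φ tan δ = −(0.3859)(-0.0875) = 0.0338; H_s = arccos(0.0338) = 88.06°. In radians, H_s = 1.5369.
H_s sin φ sin δ = 1.5369 × 0.3600 × -0.0872 = -0.0482.
cos φ cos δ sin H_s = 0.9330 × 0.9962 × 0.9994 = 0.9289.
Q̄ = (1365/π) × (-0.0482 + 0.9289) = 434.49 × 0.8807 = 382.66 W/m².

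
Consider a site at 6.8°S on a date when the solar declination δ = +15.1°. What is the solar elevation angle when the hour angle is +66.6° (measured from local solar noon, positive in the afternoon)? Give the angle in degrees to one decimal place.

cos θ_z = sin(-6.8°) sin(15.1°) + cos(-6.8°) cos(15.1°) cos(66.60°) = -0.0308 + 0.3807 = 0.3499.
θ_z = arccos(0.3499) = 69.52°, so the elevation is 90° − 69.52° = 20.48°.

20.5°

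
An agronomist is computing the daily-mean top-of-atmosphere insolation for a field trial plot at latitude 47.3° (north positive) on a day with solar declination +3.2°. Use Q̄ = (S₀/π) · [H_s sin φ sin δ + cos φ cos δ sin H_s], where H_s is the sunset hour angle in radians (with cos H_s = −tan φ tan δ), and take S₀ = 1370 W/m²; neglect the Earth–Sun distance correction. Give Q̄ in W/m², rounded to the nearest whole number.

324 W/m²

−tan φ tan δ = −(1.0837)(0.0559) = -0.0606; H_s = arccos(-0.0606) = 93.47°. In radians, H_s = 1.6314.
H_s sin φ sin δ = 1.6314 × 0.7349 × 0.0558 = 0.0669.
cos φ cos δ sin H_s = 0.6782 × 0.9984 × 0.9982 = 0.6759.
Q̄ = (1370/π) × (0.0669 + 0.6759) = 436.08 × 0.7428 = 323.92 W/m².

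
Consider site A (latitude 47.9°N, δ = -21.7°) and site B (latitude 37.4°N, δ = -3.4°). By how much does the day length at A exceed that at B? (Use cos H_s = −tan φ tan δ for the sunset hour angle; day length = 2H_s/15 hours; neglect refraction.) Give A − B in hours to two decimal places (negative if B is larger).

A: H_s = arccos(−tan 47.9° · tan -21.7°) = 63.87°, so 2H_s/15 = 8.5160 h.
B: H_s = arccos(−tan 37.4° · tan -3.4°) = 87.40°, so 2H_s/15 = 11.6533 h.
A − B = 8.5160 − 11.6533 = -3.1373 h.

-3.14 h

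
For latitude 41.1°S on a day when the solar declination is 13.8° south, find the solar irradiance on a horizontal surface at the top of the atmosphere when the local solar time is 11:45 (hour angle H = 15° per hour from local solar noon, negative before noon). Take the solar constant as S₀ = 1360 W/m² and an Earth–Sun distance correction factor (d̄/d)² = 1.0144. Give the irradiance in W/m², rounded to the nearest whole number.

Hour angle H = 15° × (11.75 − 12) = -3.75°.
cos θ_z = sin(-41.1°) sin(-13.8°) + cos(-41.1°) cos(-13.8°) cos(-3.75°) = 0.1568 + 0.7302 = 0.8870.
Top-of-atmosphere irradiance = S₀ (d̄/d)² cos θ_z = 1360 × 1.0144 × 0.8870 = 1223.69 W/m².

1224 W/m²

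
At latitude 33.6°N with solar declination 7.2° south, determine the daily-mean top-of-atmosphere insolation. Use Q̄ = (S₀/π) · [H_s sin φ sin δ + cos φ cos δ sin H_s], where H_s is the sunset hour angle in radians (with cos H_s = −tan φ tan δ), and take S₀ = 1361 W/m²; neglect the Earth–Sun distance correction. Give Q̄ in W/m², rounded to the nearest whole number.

312 W/m²

cos H_s = −tan(33.6°) · tan(-7.2°) = 0.0839, so H_s = arccos(0.0839) = 85.19°. In radians, H_s = 1.4868.
H_s sin φ sin δ = 1.4868 × 0.5534 × -0.1253 = -0.1031.
cos φ cos δ sin H_s = 0.8329 × 0.9921 × 0.9965 = 0.8234.
Q̄ = (1361/π) × (-0.1031 + 0.8234) = 433.22 × 0.7203 = 312.05 W/m².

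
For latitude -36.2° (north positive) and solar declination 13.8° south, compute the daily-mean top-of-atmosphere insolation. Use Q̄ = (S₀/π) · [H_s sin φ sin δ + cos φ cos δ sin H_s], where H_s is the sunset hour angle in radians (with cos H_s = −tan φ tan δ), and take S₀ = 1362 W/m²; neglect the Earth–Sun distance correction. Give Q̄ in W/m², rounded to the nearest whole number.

The sunset hour angle satisfies cos H_s = −tan φ tan δ = -0.1798, giving H_s = 100.36°. In radians, H_s = 1.7516.
H_s sin φ sin δ = 1.7516 × -0.5906 × -0.2385 = 0.2467.
cos φ cos δ sin H_s = 0.8070 × 0.9711 × 0.9837 = 0.7709.
Q̄ = (1362/π) × (0.2467 + 0.7709) = 433.54 × 1.0176 = 441.17 W/m².

441 W/m²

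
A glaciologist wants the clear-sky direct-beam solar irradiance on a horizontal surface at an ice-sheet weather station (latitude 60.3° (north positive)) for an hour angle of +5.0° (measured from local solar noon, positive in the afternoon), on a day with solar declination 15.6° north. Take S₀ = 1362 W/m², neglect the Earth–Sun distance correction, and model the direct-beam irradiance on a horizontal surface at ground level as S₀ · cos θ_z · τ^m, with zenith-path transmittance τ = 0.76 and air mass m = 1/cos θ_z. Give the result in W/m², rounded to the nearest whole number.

656 W/m²

cos θ_z = sin(60.3°) sin(15.6°) + cos(60.3°) cos(15.6°) cos(5.00°) = 0.2336 + 0.4754 = 0.7090.
Air mass m = 1/cos θ_z = 1/0.7090 = 1.410; τ^m = 0.76^1.410 = 0.6791.
Surface direct beam = 1362 × 0.7090 × 0.6791 = 655.78 W/m².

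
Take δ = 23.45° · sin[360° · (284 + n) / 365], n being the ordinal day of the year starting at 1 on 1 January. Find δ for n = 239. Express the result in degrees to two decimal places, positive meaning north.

360 × (284 + 239) / 365 = 515.836°; sin(515.836°) = 0.4093.
δ = 23.45 × 0.4093 = 9.598° ≈ +9.60°.

+9.60°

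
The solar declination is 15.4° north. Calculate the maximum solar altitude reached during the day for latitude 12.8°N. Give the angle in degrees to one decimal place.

87.4°

At local solar noon the hour angle is zero, so the elevation is 90° − |φ − δ| = 90° − |12.8° − (15.4°)| = 90° − 2.6° = 87.4°.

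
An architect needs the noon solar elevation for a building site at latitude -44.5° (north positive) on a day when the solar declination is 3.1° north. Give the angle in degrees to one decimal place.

At local solar noon the hour angle is zero, so the elevation is 90° − |φ − δ| = 90° − |-44.5° − (3.1°)| = 90° − 47.6° = 42.4°.

42.4°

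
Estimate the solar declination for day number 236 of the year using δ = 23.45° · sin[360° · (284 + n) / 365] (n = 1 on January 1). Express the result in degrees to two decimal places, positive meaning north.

+10.69°

360 × (284 + 236) / 365 = 512.877°; sin(512.877°) = 0.4559.
δ = 23.45 × 0.4559 = 10.691° ≈ +10.69°.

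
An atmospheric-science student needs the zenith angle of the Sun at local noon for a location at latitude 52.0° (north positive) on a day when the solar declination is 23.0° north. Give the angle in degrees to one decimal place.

At local solar noon the hour angle is zero, so the zenith angle is |φ − δ| = |52.0° − (23.0°)| = 29.0°.

29.0°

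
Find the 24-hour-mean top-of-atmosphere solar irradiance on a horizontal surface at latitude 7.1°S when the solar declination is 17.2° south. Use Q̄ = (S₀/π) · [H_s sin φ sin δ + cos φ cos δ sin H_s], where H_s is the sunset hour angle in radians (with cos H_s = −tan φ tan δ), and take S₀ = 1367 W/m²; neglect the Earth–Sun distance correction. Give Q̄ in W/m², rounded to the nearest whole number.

438 W/m²

cos H_s = −tan(-7.1°) · tan(-17.2°) = -0.0386, so H_s = arccos(-0.0386) = 92.21°. In radians, H_s = 1.6094.
H_s sin φ sin δ = 1.6094 × -0.1236 × -0.2957 = 0.0588.
cos φ cos δ sin H_s = 0.9923 × 0.9553 × 0.9993 = 0.9473.
Q̄ = (1367/π) × (0.0588 + 0.9473) = 435.13 × 1.0061 = 437.78 W/m².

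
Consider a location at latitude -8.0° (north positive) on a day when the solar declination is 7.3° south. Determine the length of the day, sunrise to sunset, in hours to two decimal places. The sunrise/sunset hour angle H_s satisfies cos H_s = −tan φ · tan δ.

The sunset hour angle satisfies cos H_s = −tan φ tan δ = -0.0180, giving H_s = 91.03°.
Day length = 2 H_s / 15° h⁻¹ = 182.06° / 15 = 12.137 h.

12.14 hours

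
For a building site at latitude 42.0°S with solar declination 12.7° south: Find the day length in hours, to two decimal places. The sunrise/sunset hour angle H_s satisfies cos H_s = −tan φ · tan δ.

13.56 hours

The sunset hour angle satisfies cos H_s = −tan φ tan δ = -0.2029, giving H_s = 101.71°.
Day length = 2 H_s / 15° h⁻¹ = 203.42° / 15 = 13.561 h.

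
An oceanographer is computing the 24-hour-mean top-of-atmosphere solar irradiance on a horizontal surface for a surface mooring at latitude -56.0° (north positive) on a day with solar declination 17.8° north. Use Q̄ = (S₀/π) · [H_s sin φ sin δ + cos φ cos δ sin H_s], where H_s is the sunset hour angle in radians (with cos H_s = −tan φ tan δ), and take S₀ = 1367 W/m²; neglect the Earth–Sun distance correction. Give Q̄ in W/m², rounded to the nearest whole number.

85 W/m²

cos H_s = −tan(-56.0°) · tan(17.8°) = 0.4760, so H_s = arccos(0.4760) = 61.58°. In radians, H_s = 1.0748.
H_s sin φ sin δ = 1.0748 × -0.8290 × 0.3057 = -0.2724.
cos φ cos δ sin H_s = 0.5592 × 0.9521 × 0.8795 = 0.4683.
Q̄ = (1367/π) × (-0.2724 + 0.4683) = 435.13 × 0.1959 = 85.24 W/m².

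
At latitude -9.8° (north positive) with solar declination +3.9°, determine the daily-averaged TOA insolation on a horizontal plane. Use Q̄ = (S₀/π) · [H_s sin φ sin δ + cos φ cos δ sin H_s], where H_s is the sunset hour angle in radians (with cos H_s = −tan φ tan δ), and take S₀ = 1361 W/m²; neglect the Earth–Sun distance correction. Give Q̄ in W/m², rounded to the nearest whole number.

−tan φ tan δ = −(-0.1727)(0.0682) = 0.0118; H_s = arccos(0.0118) = 89.32°. In radians, H_s = 1.5589.
H_s sin φ sin δ = 1.5589 × -0.1702 × 0.0680 = -0.0180.
cos φ cos δ sin H_s = 0.9854 × 0.9977 × 0.9999 = 0.9830.
Q̄ = (1361/π) × (-0.0180 + 0.9830) = 433.22 × 0.9650 = 418.06 W/m².

418 W/m²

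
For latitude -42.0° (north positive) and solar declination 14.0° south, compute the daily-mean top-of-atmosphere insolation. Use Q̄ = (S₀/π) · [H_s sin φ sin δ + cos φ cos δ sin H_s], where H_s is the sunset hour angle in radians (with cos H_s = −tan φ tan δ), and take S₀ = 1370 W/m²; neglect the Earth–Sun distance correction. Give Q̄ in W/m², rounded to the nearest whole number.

433 W/m²

cos H_s = −tan(-42.0°) · tan(-14.0°) = -0.2245, so H_s = arccos(-0.2245) = 102.97°. In radians, H_s = 1.7972.
H_s sin φ sin δ = 1.7972 × -0.6691 × -0.2419 = 0.2909.
cos φ cos δ sin H_s = 0.7431 × 0.9703 × 0.9745 = 0.7026.
Q̄ = (1370/π) × (0.2909 + 0.7026) = 436.08 × 0.9935 = 433.25 W/m².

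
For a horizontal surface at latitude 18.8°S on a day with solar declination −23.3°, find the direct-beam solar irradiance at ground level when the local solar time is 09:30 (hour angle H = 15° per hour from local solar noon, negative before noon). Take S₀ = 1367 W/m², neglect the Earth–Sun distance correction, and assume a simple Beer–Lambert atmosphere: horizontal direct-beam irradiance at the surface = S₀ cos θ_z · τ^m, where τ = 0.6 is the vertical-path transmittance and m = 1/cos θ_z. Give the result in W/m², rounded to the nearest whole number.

Hour angle H = 15° × (9.5 − 12) = -37.50°.
cos θ_z = sin(-18.8°) sin(-23.3°) + cos(-18.8°) cos(-23.3°) cos(-37.50°) = 0.1275 + 0.6898 = 0.8173.
Air mass m = 1/cos θ_z = 1/0.8173 = 1.224; τ^m = 0.6^1.224 = 0.5351.
Surface direct beam = 1367 × 0.8173 × 0.5351 = 597.84 W/m².

598 W/m²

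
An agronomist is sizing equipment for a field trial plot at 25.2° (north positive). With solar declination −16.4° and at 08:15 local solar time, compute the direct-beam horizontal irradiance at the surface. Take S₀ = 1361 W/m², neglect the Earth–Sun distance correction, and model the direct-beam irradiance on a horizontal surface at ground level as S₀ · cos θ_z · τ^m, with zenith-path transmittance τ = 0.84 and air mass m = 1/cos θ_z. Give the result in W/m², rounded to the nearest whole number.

Hour angle H = 15° × (8.25 − 12) = -56.25°.
cos θ_z = sin(25.2°) sin(-16.4°) + cos(25.2°) cos(-16.4°) cos(-56.25°) = -0.1202 + 0.4822 = 0.3620.
Air mass m = 1/cos θ_z = 1/0.3620 = 2.762; τ^m = 0.84^2.762 = 0.6178.
Surface direct beam = 1361 × 0.3620 × 0.6178 = 304.38 W/m².

304 W/m²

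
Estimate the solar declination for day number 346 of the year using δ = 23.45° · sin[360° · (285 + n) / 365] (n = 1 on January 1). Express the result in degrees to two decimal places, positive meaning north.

360 × (285 + 346) / 365 = 622.356°; sin(622.356°) = -0.9911.
δ = 23.45 × -0.9911 = -23.241° ≈ -23.24°.

-23.24°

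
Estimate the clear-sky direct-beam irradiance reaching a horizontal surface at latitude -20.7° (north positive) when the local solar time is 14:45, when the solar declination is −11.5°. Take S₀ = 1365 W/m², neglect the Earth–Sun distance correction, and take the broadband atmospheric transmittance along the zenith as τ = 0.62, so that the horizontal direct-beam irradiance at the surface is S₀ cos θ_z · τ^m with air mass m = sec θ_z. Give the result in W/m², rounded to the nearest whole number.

Hour angle H = 15° × (14.75 − 12) = 41.25°.
With φ = -20.7°, δ = -11.5°, H = 41.25°: sin φ sin δ = 0.0705, cos φ cos δ cos H = 0.6892, so cos θ_z = 0.7597.
Air mass m = 1/cos θ_z = 1/0.7597 = 1.316; τ^m = 0.62^1.316 = 0.5331.
Surface direct beam = 1365 × 0.7597 × 0.5331 = 552.82 W/m².

553 W/m²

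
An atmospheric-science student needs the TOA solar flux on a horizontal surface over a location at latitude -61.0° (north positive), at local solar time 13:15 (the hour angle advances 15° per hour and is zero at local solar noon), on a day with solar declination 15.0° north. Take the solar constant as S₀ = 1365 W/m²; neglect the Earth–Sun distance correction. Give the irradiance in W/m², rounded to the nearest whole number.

Hour angle H = 15° × (13.25 − 12) = 18.75°.
cos θ_z = sin φ sin δ + cos φ cos δ cos H = (-0.8746)(0.2588) + (0.4848)(0.9659)(0.9469) = 0.2171.
Top-of-atmosphere irradiance = S₀ cos θ_z = 1365 × 0.2171 = 296.34 W/m².

296 W/m²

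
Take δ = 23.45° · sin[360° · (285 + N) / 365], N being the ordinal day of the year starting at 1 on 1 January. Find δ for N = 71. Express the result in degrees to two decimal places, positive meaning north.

360 × (285 + 71) / 365 = 351.123°; sin(351.123°) = -0.1543.
δ = 23.45 × -0.1543 = -3.618° ≈ -3.62°.

-3.62°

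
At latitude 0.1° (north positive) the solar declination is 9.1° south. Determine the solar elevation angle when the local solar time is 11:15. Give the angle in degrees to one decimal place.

75.5°

Hour angle H = 15° × (11.25 − 12) = -11.25°.
cos θ_z = sin φ sin δ + cos φ cos δ cos H = (0.0017)(-0.1582) + (1.0000)(0.9874)(0.9808) = 0.9682.
θ_z = arccos(0.9682) = 14.49°, so the elevation is 90° − 14.49° = 75.51°.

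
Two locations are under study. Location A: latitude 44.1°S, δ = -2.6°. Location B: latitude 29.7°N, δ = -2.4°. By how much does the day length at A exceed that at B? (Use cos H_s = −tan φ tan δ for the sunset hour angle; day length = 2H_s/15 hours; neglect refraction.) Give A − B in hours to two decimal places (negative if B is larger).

+0.52 h

A: H_s = arccos(−tan -44.1° · tan -2.6°) = 92.52°, so 2H_s/15 = 12.3360 h.
B: H_s = arccos(−tan 29.7° · tan -2.4°) = 88.63°, so 2H_s/15 = 11.8173 h.
A − B = 12.3360 − 11.8173 = 0.5187 h.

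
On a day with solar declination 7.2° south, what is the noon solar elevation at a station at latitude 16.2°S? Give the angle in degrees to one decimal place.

81.0°

At local solar noon the hour angle is zero, so the elevation is 90° − |φ − δ| = 90° − |-16.2° − (-7.2°)| = 90° − 9.0° = 81.0°.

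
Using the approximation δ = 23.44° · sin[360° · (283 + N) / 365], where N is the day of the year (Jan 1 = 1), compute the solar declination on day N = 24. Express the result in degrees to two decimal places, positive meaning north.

360 × (283 + 24) / 365 = 302.795°; sin(302.795°) = -0.8406.
δ = 23.44 × -0.8406 = -19.704° ≈ -19.70°.

-19.70°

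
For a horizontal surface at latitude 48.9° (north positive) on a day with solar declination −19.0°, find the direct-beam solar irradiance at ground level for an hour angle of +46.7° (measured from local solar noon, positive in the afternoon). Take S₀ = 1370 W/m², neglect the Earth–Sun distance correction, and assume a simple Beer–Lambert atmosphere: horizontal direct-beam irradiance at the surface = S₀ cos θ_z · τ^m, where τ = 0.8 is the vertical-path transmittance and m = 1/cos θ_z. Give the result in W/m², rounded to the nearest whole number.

cos θ_z = sin(48.9°) sin(-19.0°) + cos(48.9°) cos(-19.0°) cos(46.70°) = -0.2453 + 0.4263 = 0.1810.
Air mass m = 1/cos θ_z = 1/0.1810 = 5.525; τ^m = 0.8^5.525 = 0.2915.
Surface direct beam = 1370 × 0.1810 × 0.2915 = 72.28 W/m².

72 W/m²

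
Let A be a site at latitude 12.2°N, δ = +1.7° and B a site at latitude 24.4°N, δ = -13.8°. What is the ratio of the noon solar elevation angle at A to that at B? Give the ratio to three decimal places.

1.535

A: 90° − |12.2 − (1.7)| = 79.50°.
B: 90° − |24.4 − (-13.8)| = 51.80°.
Ratio A/B = 79.5000 / 51.8000 = 1.5347.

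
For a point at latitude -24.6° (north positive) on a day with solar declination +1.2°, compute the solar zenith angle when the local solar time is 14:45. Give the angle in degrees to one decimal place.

Hour angle H = 15° × (14.75 − 12) = 41.25°.
cos θ_z = sin φ sin δ + cos φ cos δ cos H = (-0.4163)(0.0209) + (0.9092)(0.9998)(0.7518) = 0.6747.
θ_z = arccos(0.6747) = 47.57°.

47.6°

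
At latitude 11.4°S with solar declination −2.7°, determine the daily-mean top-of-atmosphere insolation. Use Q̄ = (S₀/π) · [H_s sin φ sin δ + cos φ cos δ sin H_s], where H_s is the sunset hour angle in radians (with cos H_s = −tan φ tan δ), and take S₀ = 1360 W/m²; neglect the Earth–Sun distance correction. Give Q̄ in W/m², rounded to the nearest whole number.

cos H_s = −tan(-11.4°) · tan(-2.7°) = -0.0095, so H_s = arccos(-0.0095) = 90.54°. In radians, H_s = 1.5802.
H_s sin φ sin δ = 1.5802 × -0.1977 × -0.0471 = 0.0147.
cos φ cos δ sin H_s = 0.9803 × 0.9989 × 1.0000 = 0.9792.
Q̄ = (1360/π) × (0.0147 + 0.9792) = 432.90 × 0.9939 = 430.26 W/m².

430 W/m²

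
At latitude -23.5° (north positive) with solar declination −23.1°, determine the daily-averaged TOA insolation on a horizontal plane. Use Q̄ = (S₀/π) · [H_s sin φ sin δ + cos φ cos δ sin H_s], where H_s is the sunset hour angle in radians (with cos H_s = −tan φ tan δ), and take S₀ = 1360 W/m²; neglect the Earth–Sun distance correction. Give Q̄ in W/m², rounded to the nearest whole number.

478 W/m²

−tan φ tan δ = −(-0.4348)(-0.4265) = -0.1854; H_s = arccos(-0.1854) = 100.68°. In radians, H_s = 1.7572.
H_s sin φ sin δ = 1.7572 × -0.3987 × -0.3923 = 0.2748.
cos φ cos δ sin H_s = 0.9171 × 0.9198 × 0.9827 = 0.8290.
Q̄ = (1360/π) × (0.2748 + 0.8290) = 432.90 × 1.1038 = 477.84 W/m².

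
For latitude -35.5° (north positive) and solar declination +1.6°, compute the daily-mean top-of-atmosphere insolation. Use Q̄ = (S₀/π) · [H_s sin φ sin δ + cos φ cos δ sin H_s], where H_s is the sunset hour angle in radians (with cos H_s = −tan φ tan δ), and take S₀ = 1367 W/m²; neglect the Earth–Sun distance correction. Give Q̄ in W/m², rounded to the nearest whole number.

343 W/m²

The sunset hour angle satisfies cos H_s = −tan φ tan δ = 0.0199, giving H_s = 88.86°. In radians, H_s = 1.5509.
H_s sin φ sin δ = 1.5509 × -0.5807 × 0.0279 = -0.0251.
cos φ cos δ sin H_s = 0.8141 × 0.9996 × 0.9998 = 0.8136.
Q̄ = (1367/π) × (-0.0251 + 0.8136) = 435.13 × 0.7885 = 343.10 W/m².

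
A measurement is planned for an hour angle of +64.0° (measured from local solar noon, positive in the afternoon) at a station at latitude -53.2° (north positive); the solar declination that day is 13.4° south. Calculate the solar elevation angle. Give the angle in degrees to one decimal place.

cos θ_z = sin φ sin δ + cos φ cos δ cos H = (-0.8007)(-0.2317) + (0.5990)(0.9728)(0.4384) = 0.4410.
θ_z = arccos(0.4410) = 63.83°, so the elevation is 90° − 63.83° = 26.17°.

26.2°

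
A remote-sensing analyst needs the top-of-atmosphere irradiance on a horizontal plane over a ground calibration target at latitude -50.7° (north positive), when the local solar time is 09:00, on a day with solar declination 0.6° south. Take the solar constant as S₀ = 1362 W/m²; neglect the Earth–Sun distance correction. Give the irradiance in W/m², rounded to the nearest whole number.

Hour angle H = 15° × (9 − 12) = -45.00°.
With φ = -50.7°, δ = -0.6°, H = -45.00°: sin φ sin δ = 0.0081, cos φ cos δ cos H = 0.4478, so cos θ_z = 0.4559.
Top-of-atmosphere irradiance = S₀ cos θ_z = 1362 × 0.4559 = 620.94 W/m².

621 W/m²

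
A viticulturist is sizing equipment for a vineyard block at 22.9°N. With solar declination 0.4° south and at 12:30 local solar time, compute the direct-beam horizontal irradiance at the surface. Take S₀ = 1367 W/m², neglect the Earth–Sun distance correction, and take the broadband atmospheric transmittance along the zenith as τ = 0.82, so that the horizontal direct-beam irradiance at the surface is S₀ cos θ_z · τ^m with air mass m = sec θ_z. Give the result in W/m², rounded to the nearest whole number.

1001 W/m²

Hour angle H = 15° × (12.5 − 12) = 7.50°.
cos θ_z = sin(22.9°) sin(-0.4°) + cos(22.9°) cos(-0.4°) cos(7.50°) = -0.0027 + 0.9133 = 0.9106.
Air mass m = 1/cos θ_z = 1/0.9106 = 1.098; τ^m = 0.82^1.098 = 0.8042.
Surface direct beam = 1367 × 0.9106 × 0.8042 = 1001.06 W/m².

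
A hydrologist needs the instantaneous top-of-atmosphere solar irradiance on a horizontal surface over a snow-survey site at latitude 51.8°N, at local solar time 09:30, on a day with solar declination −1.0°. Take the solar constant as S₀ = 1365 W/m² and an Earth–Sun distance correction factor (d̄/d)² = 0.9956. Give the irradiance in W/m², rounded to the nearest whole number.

Hour angle H = 15° × (9.5 − 12) = -37.50°.
With φ = 51.8°, δ = -1.0°, H = -37.50°: sin φ sin δ = -0.0137, cos φ cos δ cos H = 0.4905, so cos θ_z = 0.4768.
Top-of-atmosphere irradiance = S₀ (d̄/d)² cos θ_z = 1365 × 0.9956 × 0.4768 = 647.97 W/m².

648 W/m²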